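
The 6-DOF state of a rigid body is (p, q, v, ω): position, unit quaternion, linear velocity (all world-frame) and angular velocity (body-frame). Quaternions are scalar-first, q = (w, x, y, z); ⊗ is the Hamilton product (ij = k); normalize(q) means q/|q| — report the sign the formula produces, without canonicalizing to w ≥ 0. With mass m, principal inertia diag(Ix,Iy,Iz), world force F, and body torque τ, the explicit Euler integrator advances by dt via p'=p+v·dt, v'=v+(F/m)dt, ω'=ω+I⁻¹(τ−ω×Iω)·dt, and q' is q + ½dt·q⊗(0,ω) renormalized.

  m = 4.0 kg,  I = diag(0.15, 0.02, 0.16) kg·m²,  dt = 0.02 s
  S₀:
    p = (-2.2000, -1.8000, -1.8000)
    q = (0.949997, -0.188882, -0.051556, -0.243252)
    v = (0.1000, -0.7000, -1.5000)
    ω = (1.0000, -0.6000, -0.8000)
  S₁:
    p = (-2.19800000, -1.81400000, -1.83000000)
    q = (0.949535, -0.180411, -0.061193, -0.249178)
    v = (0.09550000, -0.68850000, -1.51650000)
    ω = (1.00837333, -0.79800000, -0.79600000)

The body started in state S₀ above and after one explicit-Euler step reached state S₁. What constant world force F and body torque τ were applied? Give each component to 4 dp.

Δω = ω₁−ω₀ = (0.00837333, -0.19800000, 0.00400000)
τ = I·(Δω/dt) + ω₀×(Iω₀) = (0.1300, -0.1900, 0.1100)
velocity change Δv = (-0.00450000, 0.01150000, -0.01650000)
applied force F = (-0.9000, 2.3000, -3.3000)

F = (-0.9000, 2.3000, -3.3000)
τ = (0.1300, -0.1900, 0.1100)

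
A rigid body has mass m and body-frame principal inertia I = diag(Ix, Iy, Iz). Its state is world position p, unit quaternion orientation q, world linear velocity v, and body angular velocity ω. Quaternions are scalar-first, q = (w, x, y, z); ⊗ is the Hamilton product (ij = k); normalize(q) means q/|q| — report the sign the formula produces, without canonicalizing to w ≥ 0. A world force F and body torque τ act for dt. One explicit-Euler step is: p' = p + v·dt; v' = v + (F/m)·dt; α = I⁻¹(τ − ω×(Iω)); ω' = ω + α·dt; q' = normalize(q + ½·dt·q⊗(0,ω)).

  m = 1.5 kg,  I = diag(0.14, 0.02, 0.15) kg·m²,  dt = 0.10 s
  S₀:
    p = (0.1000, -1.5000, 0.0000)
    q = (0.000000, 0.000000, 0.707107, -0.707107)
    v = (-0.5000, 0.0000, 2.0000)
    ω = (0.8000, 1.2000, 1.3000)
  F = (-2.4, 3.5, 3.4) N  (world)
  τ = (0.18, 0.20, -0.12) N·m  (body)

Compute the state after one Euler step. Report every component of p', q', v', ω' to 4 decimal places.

p + v·dt = (0.0500, -1.5000, 0.2000)
v + (F/m)dt = (-0.6600, 0.2333, 2.2267)
α = I⁻¹(τ − ω×Iω) = (-0.1629, 10.5200, -0.0320)
ω + α·dt = (0.7837, 2.2520, 1.2968)
q⊗(0,ω) = (0.0707107, 1.7677675, -0.5656856, -0.5656856)
q' = normalize(q + ½dt·q⊗(0,ω)) = (0.0035, 0.0880, 0.6756, -0.7319)

p' = (0.0500, -1.5000, 0.2000)
q' = (0.0035, 0.0880, 0.6756, -0.7319)
v' = (-0.6600, 0.2333, 2.2267)
ω' = (0.7837, 2.2520, 1.2968)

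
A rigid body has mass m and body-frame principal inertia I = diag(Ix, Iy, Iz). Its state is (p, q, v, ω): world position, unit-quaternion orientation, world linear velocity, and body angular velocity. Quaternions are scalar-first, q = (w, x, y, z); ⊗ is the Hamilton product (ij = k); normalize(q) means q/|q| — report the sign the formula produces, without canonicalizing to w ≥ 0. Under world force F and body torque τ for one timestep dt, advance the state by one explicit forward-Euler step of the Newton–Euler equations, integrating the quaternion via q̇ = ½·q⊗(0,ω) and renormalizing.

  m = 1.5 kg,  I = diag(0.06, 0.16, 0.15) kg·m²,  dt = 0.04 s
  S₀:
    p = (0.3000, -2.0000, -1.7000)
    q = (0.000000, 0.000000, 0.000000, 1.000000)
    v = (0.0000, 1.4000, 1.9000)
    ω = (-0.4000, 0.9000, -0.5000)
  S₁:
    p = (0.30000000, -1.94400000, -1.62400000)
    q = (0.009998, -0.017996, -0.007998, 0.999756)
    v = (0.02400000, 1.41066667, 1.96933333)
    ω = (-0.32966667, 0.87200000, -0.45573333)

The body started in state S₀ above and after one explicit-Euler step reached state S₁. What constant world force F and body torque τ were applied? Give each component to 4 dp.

F = (0.9000, 0.4000, 2.6000)
τ = (0.1100, -0.1300, 0.1300)

ω₁ − ω₀ = (0.07033333, -0.02800000, 0.04426667)
I·α + gyro = (0.1100, -0.1300, 0.1300)
Δv = v₁−v₀ = (0.02400000, 0.01066667, 0.06933333)
F = m·Δv/dt = (0.9000, 0.4000, 2.6000)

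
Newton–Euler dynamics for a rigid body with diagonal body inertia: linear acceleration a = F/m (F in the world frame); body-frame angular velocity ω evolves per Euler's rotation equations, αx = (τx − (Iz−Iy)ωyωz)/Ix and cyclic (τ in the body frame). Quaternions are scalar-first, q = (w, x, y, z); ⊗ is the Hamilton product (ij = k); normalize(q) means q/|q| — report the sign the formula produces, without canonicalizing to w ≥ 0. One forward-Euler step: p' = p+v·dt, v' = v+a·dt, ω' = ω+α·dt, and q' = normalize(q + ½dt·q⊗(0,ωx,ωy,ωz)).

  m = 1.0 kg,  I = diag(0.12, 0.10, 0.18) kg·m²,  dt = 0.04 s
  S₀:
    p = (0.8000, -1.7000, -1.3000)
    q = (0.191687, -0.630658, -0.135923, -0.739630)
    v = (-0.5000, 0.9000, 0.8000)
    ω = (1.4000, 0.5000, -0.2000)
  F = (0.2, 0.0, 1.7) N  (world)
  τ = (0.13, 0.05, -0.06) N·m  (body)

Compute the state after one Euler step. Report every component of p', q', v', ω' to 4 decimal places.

p' = (0.7800, -1.6640, -1.2680)
q' = (0.2077, -0.6171, -0.1572, -0.7426)
v' = (-0.4920, 0.9000, 0.8680)
ω' = (1.4460, 0.5133, -0.2102)

angular accel α = (1.1500, 0.3320, -0.2556)
ω + α·dt = (1.4460, 0.5133, -0.2102)
2q̇ = q⊗(0,ω) = (0.8029567, 0.6653614, -1.0657701, -0.1633742)
q' = normalize(q + ½dt·q⊗(0,ω)) = (0.2077, -0.6171, -0.1572, -0.7426)
linear accel F/m = (0.2000, 0.0000, 1.7000)
p' = p + v·dt = (0.7800, -1.6640, -1.2680)
new velocity v' = (-0.4920, 0.9000, 0.8680)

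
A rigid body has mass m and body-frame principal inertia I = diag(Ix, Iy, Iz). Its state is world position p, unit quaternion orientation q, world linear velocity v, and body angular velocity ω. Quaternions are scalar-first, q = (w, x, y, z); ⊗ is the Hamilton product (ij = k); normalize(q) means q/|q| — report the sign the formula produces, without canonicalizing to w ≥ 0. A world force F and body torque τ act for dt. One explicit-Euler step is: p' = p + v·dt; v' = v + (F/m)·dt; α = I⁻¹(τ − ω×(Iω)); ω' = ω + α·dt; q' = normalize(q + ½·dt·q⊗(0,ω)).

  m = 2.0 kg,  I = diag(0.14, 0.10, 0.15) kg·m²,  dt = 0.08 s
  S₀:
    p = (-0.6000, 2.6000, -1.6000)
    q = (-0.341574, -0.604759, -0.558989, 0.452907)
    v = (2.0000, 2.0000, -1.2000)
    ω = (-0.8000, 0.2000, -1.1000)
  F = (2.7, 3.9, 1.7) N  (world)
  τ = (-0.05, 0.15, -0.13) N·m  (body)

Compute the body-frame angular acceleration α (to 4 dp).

α = (-0.2786, 1.5880, -0.9093)

gyro term ω×Iω = (-0.0110, -0.0088, 0.0064)
angular accel α = (-0.2786, 1.5880, -0.9093)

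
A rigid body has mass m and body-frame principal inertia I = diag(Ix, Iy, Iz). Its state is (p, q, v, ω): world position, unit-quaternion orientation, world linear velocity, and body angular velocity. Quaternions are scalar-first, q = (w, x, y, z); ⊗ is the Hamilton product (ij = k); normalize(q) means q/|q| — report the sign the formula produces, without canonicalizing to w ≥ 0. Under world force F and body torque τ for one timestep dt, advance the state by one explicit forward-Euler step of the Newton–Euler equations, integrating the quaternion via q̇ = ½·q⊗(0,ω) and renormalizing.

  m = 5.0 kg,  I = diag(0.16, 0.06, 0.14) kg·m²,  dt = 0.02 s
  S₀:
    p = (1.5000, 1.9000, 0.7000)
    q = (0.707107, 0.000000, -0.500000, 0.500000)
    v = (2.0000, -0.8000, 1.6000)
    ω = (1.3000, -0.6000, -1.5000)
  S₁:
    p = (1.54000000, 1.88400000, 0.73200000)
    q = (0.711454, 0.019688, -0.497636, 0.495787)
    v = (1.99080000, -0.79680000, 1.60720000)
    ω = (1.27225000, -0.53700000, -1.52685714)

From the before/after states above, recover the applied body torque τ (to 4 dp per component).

rate change Δω = (-0.02775000, 0.06300000, -0.02685714)
gyro term ω₀×Iω₀ = (0.0720, -0.0390, 0.0780)
I·α + gyro = (-0.1500, 0.1500, -0.1100)

τ = (-0.1500, 0.1500, -0.1100)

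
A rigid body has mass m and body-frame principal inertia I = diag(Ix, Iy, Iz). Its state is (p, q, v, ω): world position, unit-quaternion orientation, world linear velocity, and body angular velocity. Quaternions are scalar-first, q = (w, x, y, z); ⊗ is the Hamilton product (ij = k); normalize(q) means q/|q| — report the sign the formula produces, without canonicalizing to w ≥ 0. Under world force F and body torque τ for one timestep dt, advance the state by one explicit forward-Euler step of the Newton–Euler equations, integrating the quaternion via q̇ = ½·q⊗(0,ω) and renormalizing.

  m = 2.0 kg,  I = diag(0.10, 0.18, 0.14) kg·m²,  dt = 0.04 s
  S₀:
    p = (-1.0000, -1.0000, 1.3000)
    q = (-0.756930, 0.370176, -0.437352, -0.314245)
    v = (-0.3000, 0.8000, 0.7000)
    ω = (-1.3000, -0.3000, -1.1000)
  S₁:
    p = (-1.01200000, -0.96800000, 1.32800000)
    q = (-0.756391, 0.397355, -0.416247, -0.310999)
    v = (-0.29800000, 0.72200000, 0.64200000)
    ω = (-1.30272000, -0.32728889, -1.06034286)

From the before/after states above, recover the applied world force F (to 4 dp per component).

F = (0.1000, -3.9000, -2.9000)

velocity change Δv = (0.00200000, -0.07800000, -0.05800000)
F = m·Δv/dt = (0.1000, -3.9000, -2.9000)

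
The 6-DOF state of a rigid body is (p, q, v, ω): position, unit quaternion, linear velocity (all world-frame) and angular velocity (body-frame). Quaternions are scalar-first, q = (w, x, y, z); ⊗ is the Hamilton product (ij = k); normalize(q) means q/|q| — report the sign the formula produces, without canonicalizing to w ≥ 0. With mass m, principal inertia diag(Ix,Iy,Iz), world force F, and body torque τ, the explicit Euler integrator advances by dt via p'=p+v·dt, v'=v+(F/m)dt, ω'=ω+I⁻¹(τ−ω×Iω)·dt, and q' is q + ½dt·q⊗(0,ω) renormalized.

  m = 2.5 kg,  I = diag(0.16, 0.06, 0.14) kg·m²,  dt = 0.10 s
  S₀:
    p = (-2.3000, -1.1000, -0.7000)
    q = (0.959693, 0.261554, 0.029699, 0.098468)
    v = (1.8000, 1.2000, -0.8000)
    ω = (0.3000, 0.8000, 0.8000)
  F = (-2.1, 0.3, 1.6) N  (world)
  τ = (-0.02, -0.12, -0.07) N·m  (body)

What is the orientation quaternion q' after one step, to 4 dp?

q' = (0.9490, 0.2727, 0.0590, 0.1466)

Hamilton product q⊗(0,ω) = (-0.1809998, 0.2328927, 0.5880516, 0.9680879)
q' = normalize(q + ½dt·q⊗(0,ω)) = (0.9490, 0.2727, 0.0590, 0.1466)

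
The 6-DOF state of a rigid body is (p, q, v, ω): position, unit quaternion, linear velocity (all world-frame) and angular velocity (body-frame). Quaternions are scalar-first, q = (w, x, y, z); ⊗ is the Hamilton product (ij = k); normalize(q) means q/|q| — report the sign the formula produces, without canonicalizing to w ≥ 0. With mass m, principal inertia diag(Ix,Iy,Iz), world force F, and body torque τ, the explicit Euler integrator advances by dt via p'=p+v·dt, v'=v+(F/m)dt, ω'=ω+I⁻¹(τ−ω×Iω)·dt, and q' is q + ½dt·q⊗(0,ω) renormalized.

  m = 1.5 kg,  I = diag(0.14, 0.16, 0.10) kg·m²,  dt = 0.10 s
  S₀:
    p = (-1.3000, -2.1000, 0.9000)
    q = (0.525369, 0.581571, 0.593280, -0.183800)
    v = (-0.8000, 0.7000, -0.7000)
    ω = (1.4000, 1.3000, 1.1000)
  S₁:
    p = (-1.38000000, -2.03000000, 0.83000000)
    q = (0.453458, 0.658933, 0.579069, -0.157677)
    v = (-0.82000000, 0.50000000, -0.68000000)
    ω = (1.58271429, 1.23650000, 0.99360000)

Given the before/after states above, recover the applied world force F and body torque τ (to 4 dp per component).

F = (-0.3000, -3.0000, 0.3000)
τ = (0.1700, -0.0400, -0.0700)

ω₁ − ω₀ = (0.18271429, -0.06350000, -0.10640000)
ω₀×(Iω₀) = (-0.0858, 0.0616, 0.0364)
τ = I·(Δω/dt) + ω₀×(Iω₀) = (0.1700, -0.0400, -0.0700)
v₁ − v₀ = (-0.02000000, -0.20000000, 0.02000000)
F = m·Δv/dt = (-0.3000, -3.0000, 0.3000)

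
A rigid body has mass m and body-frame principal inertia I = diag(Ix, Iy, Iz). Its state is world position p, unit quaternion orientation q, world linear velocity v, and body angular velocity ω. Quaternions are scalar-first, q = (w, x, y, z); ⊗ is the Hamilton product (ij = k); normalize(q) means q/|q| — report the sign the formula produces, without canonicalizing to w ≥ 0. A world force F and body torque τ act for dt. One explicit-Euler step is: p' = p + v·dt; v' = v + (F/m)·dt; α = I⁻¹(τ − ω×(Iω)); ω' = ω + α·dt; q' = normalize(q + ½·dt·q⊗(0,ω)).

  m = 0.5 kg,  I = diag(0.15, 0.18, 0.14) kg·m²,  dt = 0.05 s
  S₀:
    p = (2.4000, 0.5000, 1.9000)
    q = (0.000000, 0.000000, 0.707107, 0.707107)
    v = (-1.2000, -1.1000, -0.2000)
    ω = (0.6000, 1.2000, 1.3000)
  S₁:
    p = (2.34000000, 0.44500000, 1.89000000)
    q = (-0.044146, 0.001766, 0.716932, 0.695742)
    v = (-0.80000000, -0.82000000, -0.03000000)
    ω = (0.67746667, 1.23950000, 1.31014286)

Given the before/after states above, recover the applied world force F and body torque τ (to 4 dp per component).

F = (4.0000, 2.8000, 1.7000)
τ = (0.1700, 0.1500, 0.0500)

ω₁ − ω₀ = (0.07746667, 0.03950000, 0.01014286)
τ = I·(Δω/dt) + ω₀×(Iω₀) = (0.1700, 0.1500, 0.0500)
velocity change Δv = (0.40000000, 0.28000000, 0.17000000)
applied force F = (4.0000, 2.8000, 1.7000)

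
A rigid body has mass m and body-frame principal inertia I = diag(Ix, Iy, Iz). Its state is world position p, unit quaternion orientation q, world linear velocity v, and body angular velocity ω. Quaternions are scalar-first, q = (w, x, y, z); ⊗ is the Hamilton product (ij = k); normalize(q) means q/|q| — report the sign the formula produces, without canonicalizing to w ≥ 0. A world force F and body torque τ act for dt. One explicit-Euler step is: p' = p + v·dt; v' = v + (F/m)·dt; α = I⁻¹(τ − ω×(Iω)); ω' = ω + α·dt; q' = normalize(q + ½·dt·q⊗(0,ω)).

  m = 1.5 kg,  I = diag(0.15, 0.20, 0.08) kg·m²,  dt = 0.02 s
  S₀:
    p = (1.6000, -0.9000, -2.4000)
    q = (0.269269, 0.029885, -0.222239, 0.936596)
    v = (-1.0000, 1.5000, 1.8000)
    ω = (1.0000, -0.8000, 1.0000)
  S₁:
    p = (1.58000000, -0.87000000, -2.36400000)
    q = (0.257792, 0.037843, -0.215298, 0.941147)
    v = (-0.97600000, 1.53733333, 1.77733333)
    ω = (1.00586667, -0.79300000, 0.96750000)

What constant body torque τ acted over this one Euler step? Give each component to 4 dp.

ω₁ − ω₀ = (0.00586667, 0.00700000, -0.03250000)
ω₀×(Iω₀) = (0.0960, 0.0700, -0.0400)
I·α + gyro = (0.1400, 0.1400, -0.1700)

τ = (0.1400, 0.1400, -0.1700)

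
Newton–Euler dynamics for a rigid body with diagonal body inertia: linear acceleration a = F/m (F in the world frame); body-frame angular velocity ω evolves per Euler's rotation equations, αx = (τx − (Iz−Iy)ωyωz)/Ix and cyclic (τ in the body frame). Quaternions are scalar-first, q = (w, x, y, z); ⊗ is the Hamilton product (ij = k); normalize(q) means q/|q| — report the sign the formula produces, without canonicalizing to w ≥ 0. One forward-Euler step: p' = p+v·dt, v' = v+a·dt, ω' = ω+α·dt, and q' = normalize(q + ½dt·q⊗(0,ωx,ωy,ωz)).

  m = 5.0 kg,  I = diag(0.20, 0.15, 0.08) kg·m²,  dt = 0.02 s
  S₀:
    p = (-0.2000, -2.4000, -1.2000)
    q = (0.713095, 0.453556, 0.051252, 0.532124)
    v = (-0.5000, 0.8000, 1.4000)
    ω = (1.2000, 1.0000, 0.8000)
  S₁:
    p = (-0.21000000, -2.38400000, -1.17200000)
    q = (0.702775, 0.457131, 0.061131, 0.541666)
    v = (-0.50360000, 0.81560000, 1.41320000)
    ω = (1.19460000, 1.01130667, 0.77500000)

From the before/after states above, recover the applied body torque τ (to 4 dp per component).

Δω = ω₁−ω₀ = (-0.00540000, 0.01130667, -0.02500000)
gyro term ω₀×Iω₀ = (-0.0560, 0.1152, -0.0600)
applied torque τ = (-0.1100, 0.2000, -0.1600)

τ = (-0.1100, 0.2000, -0.1600)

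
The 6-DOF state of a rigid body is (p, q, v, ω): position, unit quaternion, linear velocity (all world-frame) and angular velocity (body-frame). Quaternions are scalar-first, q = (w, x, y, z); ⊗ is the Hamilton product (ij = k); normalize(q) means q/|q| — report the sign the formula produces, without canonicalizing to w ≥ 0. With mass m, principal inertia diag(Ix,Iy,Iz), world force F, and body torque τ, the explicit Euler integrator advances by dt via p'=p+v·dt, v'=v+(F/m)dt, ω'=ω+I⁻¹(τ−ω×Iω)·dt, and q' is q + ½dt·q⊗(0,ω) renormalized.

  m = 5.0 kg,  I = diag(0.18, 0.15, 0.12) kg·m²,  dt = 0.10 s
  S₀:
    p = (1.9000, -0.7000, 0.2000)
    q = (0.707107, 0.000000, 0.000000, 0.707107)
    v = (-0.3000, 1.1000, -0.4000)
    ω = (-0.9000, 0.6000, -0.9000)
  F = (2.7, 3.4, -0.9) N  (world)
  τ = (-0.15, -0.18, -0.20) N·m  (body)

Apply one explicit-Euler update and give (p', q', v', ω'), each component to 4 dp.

p' = (1.8700, -0.5900, 0.1600)
q' = (0.7371, -0.0529, -0.0106, 0.6736)
v' = (-0.2460, 1.1680, -0.4180)
ω' = (-0.9923, 0.4476, -1.0802)

angular accel α = (-0.9233, -1.5240, -1.8017)
ω' = ω + α·dt = (-0.9923, 0.4476, -1.0802)
2q̇ = q⊗(0,ω) = (0.6363963, -1.0606605, -0.2121321, -0.6363963)
q + ½dt·q⊗(0,ω), renormalized = (0.7371, -0.0529, -0.0106, 0.6736)
a = F/m = (0.5400, 0.6800, -0.1800)
p + v·dt = (1.8700, -0.5900, 0.1600)
v' = v + a·dt = (-0.2460, 1.1680, -0.4180)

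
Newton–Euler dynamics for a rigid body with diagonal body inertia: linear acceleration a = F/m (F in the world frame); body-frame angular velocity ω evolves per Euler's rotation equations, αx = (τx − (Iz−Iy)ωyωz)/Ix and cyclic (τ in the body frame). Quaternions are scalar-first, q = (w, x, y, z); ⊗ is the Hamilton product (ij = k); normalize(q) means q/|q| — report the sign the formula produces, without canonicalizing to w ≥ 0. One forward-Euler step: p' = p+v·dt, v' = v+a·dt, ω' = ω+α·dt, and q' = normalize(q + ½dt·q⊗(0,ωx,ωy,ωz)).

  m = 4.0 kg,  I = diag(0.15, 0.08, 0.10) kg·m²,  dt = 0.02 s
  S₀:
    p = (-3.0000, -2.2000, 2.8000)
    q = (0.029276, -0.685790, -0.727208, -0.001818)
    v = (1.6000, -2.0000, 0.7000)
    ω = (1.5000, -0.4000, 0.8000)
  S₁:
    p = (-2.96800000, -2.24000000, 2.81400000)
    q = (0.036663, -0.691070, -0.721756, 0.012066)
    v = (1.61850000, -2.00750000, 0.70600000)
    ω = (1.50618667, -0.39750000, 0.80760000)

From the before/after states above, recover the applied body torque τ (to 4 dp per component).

Δω = ω₁−ω₀ = (0.00618667, 0.00250000, 0.00760000)
precession coupling = (-0.0064, 0.0600, 0.0420)
τ = I·(Δω/dt) + ω₀×(Iω₀) = (0.0400, 0.0700, 0.0800)

τ = (0.0400, 0.0700, 0.0800)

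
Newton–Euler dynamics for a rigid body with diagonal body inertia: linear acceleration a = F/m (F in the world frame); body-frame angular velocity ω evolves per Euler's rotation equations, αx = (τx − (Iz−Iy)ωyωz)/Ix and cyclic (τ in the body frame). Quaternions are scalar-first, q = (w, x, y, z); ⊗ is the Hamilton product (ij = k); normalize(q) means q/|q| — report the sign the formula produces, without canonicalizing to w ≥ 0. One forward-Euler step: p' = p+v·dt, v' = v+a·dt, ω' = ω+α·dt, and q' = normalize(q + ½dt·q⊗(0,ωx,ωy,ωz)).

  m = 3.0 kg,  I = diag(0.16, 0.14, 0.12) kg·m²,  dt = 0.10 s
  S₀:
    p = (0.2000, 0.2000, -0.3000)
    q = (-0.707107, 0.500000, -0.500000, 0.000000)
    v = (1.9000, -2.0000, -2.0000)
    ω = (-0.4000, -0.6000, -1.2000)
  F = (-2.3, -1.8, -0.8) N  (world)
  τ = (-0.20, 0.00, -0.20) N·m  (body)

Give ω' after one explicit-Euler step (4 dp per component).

gyro term ω×Iω = (-0.0144, 0.0192, -0.0048)
angular accel α = (-1.1600, -0.1371, -1.6267)
ω + α·dt = (-0.5160, -0.6137, -1.3627)

ω' = (-0.5160, -0.6137, -1.3627)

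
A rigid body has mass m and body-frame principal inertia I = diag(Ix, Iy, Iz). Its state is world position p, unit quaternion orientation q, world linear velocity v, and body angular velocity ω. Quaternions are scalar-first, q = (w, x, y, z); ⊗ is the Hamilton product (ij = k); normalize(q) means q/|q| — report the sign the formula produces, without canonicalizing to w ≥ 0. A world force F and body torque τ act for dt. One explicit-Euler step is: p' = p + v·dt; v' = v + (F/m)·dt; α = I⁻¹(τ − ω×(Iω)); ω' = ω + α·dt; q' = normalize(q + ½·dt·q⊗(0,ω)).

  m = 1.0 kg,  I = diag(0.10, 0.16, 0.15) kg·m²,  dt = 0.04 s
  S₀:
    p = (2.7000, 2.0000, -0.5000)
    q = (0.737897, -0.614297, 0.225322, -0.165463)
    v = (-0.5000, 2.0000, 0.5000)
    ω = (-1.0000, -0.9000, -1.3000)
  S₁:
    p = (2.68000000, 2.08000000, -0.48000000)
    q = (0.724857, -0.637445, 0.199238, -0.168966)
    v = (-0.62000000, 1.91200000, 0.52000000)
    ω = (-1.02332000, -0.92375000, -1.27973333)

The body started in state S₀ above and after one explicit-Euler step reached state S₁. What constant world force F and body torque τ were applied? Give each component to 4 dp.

velocity change Δv = (-0.12000000, -0.08800000, 0.02000000)
m·(v₁−v₀)/dt = (-3.0000, -2.2000, 0.5000)
ω₁ − ω₀ = (-0.02332000, -0.02375000, 0.02026667)
gyro term ω₀×Iω₀ = (-0.0117, -0.0650, 0.0540)
I·α + gyro = (-0.0700, -0.1600, 0.1300)

F = (-3.0000, -2.2000, 0.5000)
τ = (-0.0700, -0.1600, 0.1300)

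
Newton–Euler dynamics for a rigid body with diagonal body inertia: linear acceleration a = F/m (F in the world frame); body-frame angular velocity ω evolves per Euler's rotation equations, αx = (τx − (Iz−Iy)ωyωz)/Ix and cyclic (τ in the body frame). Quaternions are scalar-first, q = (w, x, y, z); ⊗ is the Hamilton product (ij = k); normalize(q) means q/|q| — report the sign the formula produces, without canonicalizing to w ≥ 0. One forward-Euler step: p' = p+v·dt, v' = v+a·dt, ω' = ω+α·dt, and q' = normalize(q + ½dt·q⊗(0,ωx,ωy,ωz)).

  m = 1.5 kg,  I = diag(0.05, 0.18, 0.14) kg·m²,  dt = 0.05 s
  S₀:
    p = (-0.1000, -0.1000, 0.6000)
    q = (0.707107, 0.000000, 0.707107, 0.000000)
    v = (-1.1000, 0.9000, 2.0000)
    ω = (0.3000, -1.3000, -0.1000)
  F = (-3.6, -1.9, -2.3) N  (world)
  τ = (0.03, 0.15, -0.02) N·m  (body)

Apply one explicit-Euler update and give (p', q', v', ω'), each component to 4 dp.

α = I⁻¹(τ − ω×Iω) = (0.7040, 0.8183, 0.2193)
new body rate ω' = (0.3352, -1.2591, -0.0890)
2q̇ = q⊗(0,ω) = (0.9192391, 0.1414214, -0.9192391, -0.2828428)
q' = normalize(q + ½dt·q⊗(0,ω)) = (0.7297, 0.0035, 0.6837, -0.0071)
a = (-2.4000, -1.2667, -1.5333)
new position p' = (-0.1550, -0.0550, 0.7000)
v' = v + a·dt = (-1.2200, 0.8367, 1.9233)

p' = (-0.1550, -0.0550, 0.7000)
q' = (0.7297, 0.0035, 0.6837, -0.0071)
v' = (-1.2200, 0.8367, 1.9233)
ω' = (0.3352, -1.2591, -0.0890)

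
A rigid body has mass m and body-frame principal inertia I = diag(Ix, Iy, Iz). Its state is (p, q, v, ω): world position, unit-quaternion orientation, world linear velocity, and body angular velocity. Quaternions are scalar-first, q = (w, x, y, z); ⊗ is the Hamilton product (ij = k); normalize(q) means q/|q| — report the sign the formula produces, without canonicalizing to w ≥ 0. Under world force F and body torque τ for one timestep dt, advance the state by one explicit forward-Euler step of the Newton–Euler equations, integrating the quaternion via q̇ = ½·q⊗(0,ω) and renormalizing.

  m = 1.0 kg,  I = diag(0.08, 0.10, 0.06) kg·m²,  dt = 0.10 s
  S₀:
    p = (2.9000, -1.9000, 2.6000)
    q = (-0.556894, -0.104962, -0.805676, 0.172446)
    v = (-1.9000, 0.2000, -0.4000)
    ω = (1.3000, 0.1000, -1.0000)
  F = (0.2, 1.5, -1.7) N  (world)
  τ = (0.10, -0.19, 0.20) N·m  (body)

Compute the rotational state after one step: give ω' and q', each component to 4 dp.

gyro term ω×Iω = (0.0040, -0.0260, 0.0026)
(τ − ω×Iω)/I = (1.2000, -1.6400, 3.2900)
new body rate ω' = (1.4200, -0.0640, -0.6710)
q⊗(0,ω) = (0.3894642, 0.0644692, 0.0635284, 1.5937766)
updated quaternion q' = (-0.5356, -0.1014, -0.7998, 0.2513)

ω' = (1.4200, -0.0640, -0.6710)
q' = (-0.5356, -0.1014, -0.7998, 0.2513)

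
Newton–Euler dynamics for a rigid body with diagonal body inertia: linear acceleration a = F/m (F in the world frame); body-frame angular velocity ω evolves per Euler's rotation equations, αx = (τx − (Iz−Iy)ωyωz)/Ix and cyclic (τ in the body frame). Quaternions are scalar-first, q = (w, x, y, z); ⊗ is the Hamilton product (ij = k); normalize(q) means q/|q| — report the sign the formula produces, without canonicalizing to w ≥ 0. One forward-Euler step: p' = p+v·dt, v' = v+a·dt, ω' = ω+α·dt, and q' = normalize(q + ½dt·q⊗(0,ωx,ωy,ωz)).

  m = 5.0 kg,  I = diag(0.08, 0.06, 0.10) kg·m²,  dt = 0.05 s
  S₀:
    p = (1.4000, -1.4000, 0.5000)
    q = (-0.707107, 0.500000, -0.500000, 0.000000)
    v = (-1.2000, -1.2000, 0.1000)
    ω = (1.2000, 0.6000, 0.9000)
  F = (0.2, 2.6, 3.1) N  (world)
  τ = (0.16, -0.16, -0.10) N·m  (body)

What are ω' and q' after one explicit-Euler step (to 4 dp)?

ω×(Iω) gyroscopic = (0.0216, -0.0216, -0.0144)
(τ − ω×Iω)/I = (1.7300, -2.3067, -0.8560)
ω + α·dt = (1.2865, 0.4847, 0.8572)
Hamilton product q⊗(0,ω) = (-0.3000000, -1.2985284, -0.8742642, 0.2636037)
updated quaternion q' = (-0.7140, 0.4672, -0.5214, 0.0066)

ω' = (1.2865, 0.4847, 0.8572)
q' = (-0.7140, 0.4672, -0.5214, 0.0066)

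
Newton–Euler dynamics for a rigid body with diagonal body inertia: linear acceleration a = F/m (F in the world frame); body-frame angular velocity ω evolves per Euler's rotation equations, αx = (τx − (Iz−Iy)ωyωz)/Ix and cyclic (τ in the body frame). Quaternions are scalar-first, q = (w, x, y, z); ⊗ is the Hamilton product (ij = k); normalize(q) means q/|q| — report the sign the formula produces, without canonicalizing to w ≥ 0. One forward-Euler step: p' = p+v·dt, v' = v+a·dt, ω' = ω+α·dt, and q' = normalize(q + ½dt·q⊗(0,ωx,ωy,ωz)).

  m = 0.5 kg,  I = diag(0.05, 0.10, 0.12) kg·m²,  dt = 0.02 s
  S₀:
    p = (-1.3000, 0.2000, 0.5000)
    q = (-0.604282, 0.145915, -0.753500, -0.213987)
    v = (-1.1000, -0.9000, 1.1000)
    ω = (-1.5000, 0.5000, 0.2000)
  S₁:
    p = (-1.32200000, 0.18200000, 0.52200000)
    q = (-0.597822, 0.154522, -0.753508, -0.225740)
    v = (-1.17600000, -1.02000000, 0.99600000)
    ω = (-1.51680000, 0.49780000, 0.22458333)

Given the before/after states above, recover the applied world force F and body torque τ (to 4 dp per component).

F = (-1.9000, -3.0000, -2.6000)
τ = (-0.0400, 0.0100, 0.1100)

ω₁ − ω₀ = (-0.01680000, -0.00220000, 0.02458333)
τ = I·(Δω/dt) + ω₀×(Iω₀) = (-0.0400, 0.0100, 0.1100)
Δv = v₁−v₀ = (-0.07600000, -0.12000000, -0.10400000)
m·(v₁−v₀)/dt = (-1.9000, -3.0000, -2.6000)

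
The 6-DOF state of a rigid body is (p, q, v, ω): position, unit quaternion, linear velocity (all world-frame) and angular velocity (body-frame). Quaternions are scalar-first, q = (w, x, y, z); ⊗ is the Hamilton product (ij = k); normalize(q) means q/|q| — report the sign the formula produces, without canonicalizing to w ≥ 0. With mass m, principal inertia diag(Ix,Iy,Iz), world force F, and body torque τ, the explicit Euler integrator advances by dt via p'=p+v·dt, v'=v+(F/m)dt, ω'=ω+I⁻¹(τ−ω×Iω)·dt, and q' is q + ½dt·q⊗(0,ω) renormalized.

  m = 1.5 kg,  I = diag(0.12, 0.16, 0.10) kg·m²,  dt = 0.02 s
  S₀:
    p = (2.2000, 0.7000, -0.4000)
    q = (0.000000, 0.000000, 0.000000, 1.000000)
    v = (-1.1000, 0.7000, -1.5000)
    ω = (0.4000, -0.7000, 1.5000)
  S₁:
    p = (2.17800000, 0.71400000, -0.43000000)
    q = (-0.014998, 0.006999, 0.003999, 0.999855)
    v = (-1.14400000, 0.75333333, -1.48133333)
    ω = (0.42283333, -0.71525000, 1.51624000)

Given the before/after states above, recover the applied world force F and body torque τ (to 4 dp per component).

F = (-3.3000, 4.0000, 1.4000)
τ = (0.2000, -0.1100, 0.0700)

velocity change Δv = (-0.04400000, 0.05333333, 0.01866667)
m·(v₁−v₀)/dt = (-3.3000, 4.0000, 1.4000)
Δω = ω₁−ω₀ = (0.02283333, -0.01525000, 0.01624000)
τ = I·(Δω/dt) + ω₀×(Iω₀) = (0.2000, -0.1100, 0.0700)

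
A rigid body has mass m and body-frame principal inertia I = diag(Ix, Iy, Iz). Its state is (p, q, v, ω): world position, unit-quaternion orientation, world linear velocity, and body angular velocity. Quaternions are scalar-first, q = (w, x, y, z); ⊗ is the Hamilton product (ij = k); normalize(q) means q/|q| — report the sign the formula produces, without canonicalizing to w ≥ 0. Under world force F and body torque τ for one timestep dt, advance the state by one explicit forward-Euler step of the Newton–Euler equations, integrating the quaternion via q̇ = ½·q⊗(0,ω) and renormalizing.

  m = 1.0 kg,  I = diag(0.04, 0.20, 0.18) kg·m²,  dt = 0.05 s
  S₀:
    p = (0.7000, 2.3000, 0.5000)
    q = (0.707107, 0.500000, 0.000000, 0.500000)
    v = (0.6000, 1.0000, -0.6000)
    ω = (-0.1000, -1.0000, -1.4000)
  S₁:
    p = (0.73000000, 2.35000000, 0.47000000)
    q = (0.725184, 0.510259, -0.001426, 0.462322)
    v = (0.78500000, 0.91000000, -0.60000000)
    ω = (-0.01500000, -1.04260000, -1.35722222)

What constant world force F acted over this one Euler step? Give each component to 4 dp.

F = (3.7000, -1.8000, 0.0000)

Δv = v₁−v₀ = (0.18500000, -0.09000000, 0.00000000)
applied force F = (3.7000, -1.8000, 0.0000)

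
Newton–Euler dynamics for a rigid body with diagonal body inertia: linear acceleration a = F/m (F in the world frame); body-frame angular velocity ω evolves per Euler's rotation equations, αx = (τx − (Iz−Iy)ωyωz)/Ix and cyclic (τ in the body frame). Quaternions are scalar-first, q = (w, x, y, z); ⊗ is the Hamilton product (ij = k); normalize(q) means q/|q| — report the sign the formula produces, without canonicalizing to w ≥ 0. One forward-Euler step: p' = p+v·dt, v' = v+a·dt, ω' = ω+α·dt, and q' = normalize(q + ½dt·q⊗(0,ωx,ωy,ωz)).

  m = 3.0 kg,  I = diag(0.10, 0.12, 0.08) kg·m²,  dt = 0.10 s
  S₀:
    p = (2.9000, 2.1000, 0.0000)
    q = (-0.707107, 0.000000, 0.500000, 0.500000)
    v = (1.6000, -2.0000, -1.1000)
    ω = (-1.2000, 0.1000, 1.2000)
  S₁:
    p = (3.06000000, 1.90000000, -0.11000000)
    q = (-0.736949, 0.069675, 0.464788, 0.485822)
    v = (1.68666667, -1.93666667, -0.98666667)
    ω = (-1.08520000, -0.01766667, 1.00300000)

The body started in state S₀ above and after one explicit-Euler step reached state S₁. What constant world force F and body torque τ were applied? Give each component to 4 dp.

F = (2.6000, 1.9000, 3.4000)
τ = (0.1100, -0.1700, -0.1600)

rate change Δω = (0.11480000, -0.11766667, -0.19700000)
I·α + gyro = (0.1100, -0.1700, -0.1600)
Δv = v₁−v₀ = (0.08666667, 0.06333333, 0.11333333)
m·(v₁−v₀)/dt = (2.6000, 1.9000, 3.4000)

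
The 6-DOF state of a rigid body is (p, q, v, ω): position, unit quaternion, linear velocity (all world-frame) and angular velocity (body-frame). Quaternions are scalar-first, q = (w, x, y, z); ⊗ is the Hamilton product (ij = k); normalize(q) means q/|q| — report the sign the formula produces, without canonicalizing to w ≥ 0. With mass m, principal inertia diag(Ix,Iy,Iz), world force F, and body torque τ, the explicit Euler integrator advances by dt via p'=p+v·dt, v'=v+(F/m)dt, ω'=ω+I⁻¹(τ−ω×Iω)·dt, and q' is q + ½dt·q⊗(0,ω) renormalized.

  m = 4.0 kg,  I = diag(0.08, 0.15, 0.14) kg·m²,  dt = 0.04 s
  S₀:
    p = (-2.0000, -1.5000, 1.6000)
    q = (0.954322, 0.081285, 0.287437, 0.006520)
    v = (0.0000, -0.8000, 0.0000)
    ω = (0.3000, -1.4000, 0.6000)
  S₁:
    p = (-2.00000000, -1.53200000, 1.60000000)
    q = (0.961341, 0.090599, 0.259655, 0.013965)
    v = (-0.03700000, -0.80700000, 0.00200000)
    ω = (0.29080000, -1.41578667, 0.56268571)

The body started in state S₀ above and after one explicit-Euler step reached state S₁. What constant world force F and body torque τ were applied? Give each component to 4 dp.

v₁ − v₀ = (-0.03700000, -0.00700000, 0.00200000)
applied force F = (-3.7000, -0.7000, 0.2000)
Δω = ω₁−ω₀ = (-0.00920000, -0.01578667, -0.03731429)
gyro term ω₀×Iω₀ = (0.0084, -0.0108, -0.0294)
I·α + gyro = (-0.0100, -0.0700, -0.1600)

F = (-3.7000, -0.7000, 0.2000)
τ = (-0.0100, -0.0700, -0.1600)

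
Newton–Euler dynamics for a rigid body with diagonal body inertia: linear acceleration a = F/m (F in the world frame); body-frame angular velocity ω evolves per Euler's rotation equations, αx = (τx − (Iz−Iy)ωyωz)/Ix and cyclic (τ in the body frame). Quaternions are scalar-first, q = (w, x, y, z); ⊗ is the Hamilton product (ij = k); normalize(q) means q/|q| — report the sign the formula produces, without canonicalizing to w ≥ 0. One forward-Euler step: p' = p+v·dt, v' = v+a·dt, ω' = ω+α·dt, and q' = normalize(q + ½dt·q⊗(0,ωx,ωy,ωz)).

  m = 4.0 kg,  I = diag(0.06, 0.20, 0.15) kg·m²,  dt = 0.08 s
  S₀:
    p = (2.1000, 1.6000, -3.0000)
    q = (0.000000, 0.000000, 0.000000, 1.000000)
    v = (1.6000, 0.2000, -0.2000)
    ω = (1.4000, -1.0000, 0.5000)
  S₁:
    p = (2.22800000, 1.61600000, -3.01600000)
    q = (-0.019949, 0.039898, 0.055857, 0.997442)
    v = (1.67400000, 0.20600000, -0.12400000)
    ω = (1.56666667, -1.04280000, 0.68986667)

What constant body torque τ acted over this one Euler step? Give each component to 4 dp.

τ = (0.1500, -0.1700, 0.1600)

Δω = ω₁−ω₀ = (0.16666667, -0.04280000, 0.18986667)
gyro term ω₀×Iω₀ = (0.0250, -0.0630, -0.1960)
applied torque τ = (0.1500, -0.1700, 0.1600)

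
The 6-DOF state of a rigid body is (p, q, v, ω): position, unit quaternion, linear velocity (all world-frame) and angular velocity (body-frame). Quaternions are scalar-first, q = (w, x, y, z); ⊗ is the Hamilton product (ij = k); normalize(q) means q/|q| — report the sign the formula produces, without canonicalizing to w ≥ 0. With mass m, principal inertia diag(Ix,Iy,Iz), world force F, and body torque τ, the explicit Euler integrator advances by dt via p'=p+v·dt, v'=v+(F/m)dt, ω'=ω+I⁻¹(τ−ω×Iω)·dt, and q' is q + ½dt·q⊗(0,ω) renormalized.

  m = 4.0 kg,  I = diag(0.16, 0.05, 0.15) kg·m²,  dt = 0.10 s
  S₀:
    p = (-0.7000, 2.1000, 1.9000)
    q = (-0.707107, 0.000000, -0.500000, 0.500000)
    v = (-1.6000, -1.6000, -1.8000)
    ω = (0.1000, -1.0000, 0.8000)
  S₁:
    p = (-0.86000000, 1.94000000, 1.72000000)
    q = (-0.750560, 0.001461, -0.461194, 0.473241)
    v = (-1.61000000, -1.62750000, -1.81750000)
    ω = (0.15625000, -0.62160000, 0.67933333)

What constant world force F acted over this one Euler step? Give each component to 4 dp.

v₁ − v₀ = (-0.01000000, -0.02750000, -0.01750000)
applied force F = (-0.4000, -1.1000, -0.7000)

F = (-0.4000, -1.1000, -0.7000)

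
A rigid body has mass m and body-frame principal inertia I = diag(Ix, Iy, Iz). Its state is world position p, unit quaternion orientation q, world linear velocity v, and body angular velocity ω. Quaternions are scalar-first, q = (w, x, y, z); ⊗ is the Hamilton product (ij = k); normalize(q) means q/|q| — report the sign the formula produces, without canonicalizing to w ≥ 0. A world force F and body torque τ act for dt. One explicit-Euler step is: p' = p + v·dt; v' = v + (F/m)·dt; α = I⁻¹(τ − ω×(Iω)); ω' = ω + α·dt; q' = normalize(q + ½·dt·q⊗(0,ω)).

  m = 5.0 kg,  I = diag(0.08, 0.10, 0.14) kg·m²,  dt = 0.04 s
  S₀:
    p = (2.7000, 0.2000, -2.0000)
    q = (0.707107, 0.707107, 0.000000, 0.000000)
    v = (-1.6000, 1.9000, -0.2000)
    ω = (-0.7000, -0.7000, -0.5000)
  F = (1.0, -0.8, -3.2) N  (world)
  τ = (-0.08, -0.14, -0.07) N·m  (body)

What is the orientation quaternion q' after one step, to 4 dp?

q⊗(0,ω) = (0.4949749, -0.4949749, -0.1414214, -0.8485284)
q' = normalize(q + ½dt·q⊗(0,ω)) = (0.7168, 0.6970, -0.0028, -0.0170)

q' = (0.7168, 0.6970, -0.0028, -0.0170)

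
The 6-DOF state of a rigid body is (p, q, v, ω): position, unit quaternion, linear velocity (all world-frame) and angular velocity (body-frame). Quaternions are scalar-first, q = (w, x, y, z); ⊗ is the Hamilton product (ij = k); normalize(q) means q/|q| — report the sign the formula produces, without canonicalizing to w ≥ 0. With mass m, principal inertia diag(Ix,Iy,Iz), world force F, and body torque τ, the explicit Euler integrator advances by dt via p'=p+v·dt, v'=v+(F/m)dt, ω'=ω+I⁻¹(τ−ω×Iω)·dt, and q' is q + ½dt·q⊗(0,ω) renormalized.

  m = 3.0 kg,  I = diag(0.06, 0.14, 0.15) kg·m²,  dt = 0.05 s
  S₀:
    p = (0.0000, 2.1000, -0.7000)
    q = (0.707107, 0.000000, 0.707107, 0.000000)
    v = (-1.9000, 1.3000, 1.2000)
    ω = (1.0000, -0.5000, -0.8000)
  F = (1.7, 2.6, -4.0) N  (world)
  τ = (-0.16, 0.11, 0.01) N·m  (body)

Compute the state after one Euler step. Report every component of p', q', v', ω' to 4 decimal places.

p' = (-0.0950, 2.1650, -0.6400)
q' = (0.7155, 0.0035, 0.6979, -0.0318)
v' = (-1.8717, 1.3433, 1.1333)
ω' = (0.8633, -0.4864, -0.7833)

linear accel F/m = (0.5667, 0.8667, -1.3333)
p + v·dt = (-0.0950, 2.1650, -0.6400)
v + (F/m)dt = (-1.8717, 1.3433, 1.1333)
precession coupling ω×(Iω) = (0.0040, 0.0720, -0.0400)
(τ − ω×Iω)/I = (-2.7333, 0.2714, 0.3333)
new body rate ω' = (0.8633, -0.4864, -0.7833)
q⊗(0,ω) = (0.3535535, 0.1414214, -0.3535535, -1.2727926)
q' = normalize(q + ½dt·q⊗(0,ω)) = (0.7155, 0.0035, 0.6979, -0.0318)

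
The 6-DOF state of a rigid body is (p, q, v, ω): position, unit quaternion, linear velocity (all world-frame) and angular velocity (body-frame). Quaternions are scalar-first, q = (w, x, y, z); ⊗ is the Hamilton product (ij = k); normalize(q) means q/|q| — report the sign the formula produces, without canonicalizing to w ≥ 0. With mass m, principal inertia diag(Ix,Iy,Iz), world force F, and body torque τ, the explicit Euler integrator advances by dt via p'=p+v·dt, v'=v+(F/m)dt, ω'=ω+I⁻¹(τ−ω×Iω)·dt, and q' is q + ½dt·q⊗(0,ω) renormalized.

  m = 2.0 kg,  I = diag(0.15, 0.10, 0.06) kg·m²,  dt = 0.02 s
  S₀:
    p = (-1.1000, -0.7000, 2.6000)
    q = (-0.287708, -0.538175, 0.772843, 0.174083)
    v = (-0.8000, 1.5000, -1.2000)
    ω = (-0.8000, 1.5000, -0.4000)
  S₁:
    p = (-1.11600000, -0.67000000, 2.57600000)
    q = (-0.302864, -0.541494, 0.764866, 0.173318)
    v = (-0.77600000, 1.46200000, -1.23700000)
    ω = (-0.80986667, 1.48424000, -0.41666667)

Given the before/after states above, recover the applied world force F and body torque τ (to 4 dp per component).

Δv = v₁−v₀ = (0.02400000, -0.03800000, -0.03700000)
m·(v₁−v₀)/dt = (2.4000, -3.8000, -3.7000)
Δω = ω₁−ω₀ = (-0.00986667, -0.01576000, -0.01666667)
gyro term ω₀×Iω₀ = (0.0240, 0.0288, 0.0600)
τ = I·(Δω/dt) + ω₀×(Iω₀) = (-0.0500, -0.0500, 0.0100)

F = (2.4000, -3.8000, -3.7000)
τ = (-0.0500, -0.0500, 0.0100)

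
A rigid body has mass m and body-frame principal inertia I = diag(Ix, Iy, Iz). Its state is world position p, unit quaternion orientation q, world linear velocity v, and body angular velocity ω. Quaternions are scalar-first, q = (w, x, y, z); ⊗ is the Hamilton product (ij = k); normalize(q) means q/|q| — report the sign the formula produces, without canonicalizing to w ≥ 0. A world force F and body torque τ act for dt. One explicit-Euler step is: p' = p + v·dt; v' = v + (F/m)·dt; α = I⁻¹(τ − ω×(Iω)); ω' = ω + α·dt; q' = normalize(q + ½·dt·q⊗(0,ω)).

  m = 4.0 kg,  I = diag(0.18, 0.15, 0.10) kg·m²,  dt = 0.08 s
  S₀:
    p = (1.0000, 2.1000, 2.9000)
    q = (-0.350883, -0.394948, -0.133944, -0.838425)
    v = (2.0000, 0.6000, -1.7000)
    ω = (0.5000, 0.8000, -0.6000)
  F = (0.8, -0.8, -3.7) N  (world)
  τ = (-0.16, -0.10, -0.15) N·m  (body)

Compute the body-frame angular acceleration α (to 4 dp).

precession coupling ω×(Iω) = (0.0240, -0.0240, -0.0120)
(τ − ω×Iω)/I = (-1.0222, -0.5067, -1.3800)

α = (-1.0222, -0.5067, -1.3800)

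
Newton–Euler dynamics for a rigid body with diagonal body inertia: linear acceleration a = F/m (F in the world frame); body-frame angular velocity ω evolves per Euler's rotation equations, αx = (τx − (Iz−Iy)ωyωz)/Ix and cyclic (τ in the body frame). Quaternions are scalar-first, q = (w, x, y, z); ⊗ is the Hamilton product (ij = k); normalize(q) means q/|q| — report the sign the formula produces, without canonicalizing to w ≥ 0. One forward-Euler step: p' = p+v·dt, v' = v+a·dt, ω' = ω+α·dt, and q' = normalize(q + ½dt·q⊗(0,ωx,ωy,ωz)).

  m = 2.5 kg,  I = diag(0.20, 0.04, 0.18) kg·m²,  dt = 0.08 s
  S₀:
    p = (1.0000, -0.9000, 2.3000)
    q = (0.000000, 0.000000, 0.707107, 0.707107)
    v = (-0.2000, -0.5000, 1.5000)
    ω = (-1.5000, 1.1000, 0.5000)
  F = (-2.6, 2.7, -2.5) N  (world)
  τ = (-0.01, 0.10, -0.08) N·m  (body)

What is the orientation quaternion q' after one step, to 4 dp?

q⊗(0,ω) = (-1.1313712, -0.4242642, -1.0606605, 1.0606605)
updated quaternion q' = (-0.0451, -0.0169, 0.6627, 0.7473)

q' = (-0.0451, -0.0169, 0.6627, 0.7473)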